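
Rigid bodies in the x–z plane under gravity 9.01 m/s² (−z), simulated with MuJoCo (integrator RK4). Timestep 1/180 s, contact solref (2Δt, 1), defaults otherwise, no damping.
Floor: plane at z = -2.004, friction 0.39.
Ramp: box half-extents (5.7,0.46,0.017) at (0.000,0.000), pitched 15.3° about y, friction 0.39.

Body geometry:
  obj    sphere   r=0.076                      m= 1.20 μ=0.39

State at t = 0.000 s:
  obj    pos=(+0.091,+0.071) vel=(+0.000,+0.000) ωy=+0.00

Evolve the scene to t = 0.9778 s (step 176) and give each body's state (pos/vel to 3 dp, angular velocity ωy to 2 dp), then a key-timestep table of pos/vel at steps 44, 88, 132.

State at t = 0.9778 s:
  obj    pos=(+0.874,-0.143) vel=(+1.602,-0.438) ωy=+21.84

Key-timestep trajectory:
   step    t(s)  obj.x    obj.z    obj.vx   obj.vz 
     44  0.2444   +0.140  +0.058  +0.400  -0.110
     88  0.4889   +0.287  +0.018  +0.801  -0.219
    132  0.7333   +0.532  -0.049  +1.201  -0.329


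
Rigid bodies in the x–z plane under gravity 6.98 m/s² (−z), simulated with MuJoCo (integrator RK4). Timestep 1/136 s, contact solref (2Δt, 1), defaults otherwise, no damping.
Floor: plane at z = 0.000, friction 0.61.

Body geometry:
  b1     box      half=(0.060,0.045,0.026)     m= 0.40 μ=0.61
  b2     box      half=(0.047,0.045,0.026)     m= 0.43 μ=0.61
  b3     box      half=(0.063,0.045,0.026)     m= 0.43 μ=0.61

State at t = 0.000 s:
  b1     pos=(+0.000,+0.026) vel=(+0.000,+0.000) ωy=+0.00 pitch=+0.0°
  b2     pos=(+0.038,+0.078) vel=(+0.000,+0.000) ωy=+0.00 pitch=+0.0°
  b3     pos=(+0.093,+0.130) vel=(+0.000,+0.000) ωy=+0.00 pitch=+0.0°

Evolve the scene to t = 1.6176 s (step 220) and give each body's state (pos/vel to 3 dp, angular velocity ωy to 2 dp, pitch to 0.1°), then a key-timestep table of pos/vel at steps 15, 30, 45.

State at t = 1.6176 s:
  b1     pos=(+0.000,+0.026) vel=(+0.000,+0.000) ωy=+0.00 pitch=+0.0°
  b2     pos=(+0.038,+0.078) vel=(+0.000,+0.000) ωy=+0.00 pitch=+0.0°
  b3     pos=(+0.121,+0.063) vel=(+0.000,+0.000) ωy=+0.00 pitch=+90.0°

Key-timestep trajectory:
   step    t(s)  b1.x    b1.z    b1.vx   b1.vz   b2.x    b2.z    b2.vx   b2.vz   b3.x    b3.z    b3.vx   b3.vz 
     15  0.1103   +0.000  +0.026  +0.000  +0.000   +0.038  +0.078  -0.001  +0.000   +0.097  +0.128  +0.075  -0.034
     30  0.2206   +0.000  +0.026  +0.000  +0.000   +0.038  +0.078  +0.000  +0.001   +0.110  +0.116  +0.146  -0.251
     45  0.3309   +0.000  +0.026  +0.000  +0.000   +0.038  +0.078  +0.000  +0.000   +0.125  +0.059  -0.031  +0.036


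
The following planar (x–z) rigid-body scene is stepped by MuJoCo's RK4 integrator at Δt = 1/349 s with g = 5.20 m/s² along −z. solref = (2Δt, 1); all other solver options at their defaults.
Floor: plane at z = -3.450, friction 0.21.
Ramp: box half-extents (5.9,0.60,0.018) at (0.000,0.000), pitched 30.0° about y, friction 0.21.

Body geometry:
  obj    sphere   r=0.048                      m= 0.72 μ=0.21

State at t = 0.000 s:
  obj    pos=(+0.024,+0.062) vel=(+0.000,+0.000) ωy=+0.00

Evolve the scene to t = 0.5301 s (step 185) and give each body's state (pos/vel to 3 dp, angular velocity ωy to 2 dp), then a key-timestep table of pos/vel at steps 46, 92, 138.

State at t = 0.5301 s:
  obj    pos=(+0.250,-0.068) vel=(+0.853,-0.492) ωy=+20.50

Key-timestep trajectory:
   step    t(s)  obj.x    obj.z    obj.vx   obj.vz 
     46  0.1318   +0.038  +0.054  +0.212  -0.122
     92  0.2636   +0.080  +0.030  +0.424  -0.245
    138  0.3954   +0.150  -0.010  +0.636  -0.367


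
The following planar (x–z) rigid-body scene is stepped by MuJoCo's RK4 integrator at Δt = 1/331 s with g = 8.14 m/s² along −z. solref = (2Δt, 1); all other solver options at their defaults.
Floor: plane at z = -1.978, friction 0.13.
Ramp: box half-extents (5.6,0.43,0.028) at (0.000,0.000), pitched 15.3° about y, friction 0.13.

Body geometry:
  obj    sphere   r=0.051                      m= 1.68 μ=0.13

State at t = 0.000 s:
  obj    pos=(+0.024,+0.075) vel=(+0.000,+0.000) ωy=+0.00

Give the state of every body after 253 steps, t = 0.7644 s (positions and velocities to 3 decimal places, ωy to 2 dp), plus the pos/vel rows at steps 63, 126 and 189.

State at t = 0.7644 s:
  obj    pos=(+0.456,-0.043) vel=(+1.131,-0.309) ωy=+22.99

Key-timestep trajectory:
   step    t(s)  obj.x    obj.z    obj.vx   obj.vz 
     63  0.1903   +0.051  +0.068  +0.282  -0.077
    126  0.3807   +0.131  +0.046  +0.563  -0.154
    189  0.5710   +0.265  +0.009  +0.845  -0.231
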